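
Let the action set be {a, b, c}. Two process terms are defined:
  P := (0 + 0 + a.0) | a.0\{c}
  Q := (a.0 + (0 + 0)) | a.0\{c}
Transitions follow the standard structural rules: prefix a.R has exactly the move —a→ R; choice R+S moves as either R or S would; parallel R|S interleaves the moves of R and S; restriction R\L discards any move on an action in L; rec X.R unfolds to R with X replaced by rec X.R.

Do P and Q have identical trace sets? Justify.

trace-equivalent

P's transition system — 4 states:
  p0 = (0 + 0 + a.0) | a.0\{c} :: -a-> p1, -a-> p2
  p1 = (0 + 0 + a.0) | 0\{c} :: -a-> p3
  p2 = 0 | a.0\{c} :: -a-> p3
  p3 = 0 | 0\{c} :: ·
Q's transition system — 4 states:
  q0 = (a.0 + (0 + 0)) | a.0\{c} :: -a-> q1, -a-> q2
  q1 = (a.0 + (0 + 0)) | 0\{c} :: -a-> q3
  q2 = 0 | a.0\{c} :: -a-> q3
  q3 = 0 | 0\{c} :: ·
Bisimilarity quotient blocks:
  B0 = {p0, q0}
  B1 = {p1, p2, q1, q2}
  B2 = {p3, q3}
p0 ∈ B0, q0 ∈ B0 → same block
Bisimilar ⇒ trace-equivalent.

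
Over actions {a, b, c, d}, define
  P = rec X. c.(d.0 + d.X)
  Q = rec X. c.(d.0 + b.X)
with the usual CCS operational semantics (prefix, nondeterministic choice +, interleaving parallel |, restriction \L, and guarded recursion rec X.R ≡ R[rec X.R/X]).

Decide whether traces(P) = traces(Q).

traces(P) ≠ traces(Q) — witness ⟨cdc⟩

Reachable graph of P (3 states):
  m0 = rec X. c.(d.0 + d.X) | —c→ m1
  m1 = d.0 + d.(rec X. c.(d.0 + d.X)) | —d→ m0, —d→ m2
  m2 = 0 | stopped
Reachable graph of Q (3 states):
  n0 = rec X. c.(d.0 + b.X) | —c→ n1
  n1 = d.0 + b.(rec X. c.(d.0 + b.X)) | —b→ n0, —d→ n2
  n2 = 0 | stopped
Run σ = ⟨cdc⟩ on P: start {m0}
  [1] c ⇒ {m1}
  [2] d ⇒ {m0, m2}
  [3] c ⇒ {m1}
  ✓ P
Run σ = ⟨cdc⟩ on Q: start {n0}
  [1] c ⇒ {n1}
  [2] d ⇒ {n2}
  [3] c ⇒ no successor for Q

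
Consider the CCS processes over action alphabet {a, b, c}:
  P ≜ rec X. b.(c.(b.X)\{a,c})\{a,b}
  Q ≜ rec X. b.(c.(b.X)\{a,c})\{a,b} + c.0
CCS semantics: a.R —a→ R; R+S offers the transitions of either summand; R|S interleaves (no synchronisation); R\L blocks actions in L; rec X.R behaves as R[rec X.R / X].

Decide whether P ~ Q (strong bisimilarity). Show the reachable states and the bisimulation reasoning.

LTS(P): 3 reachable states
  s0 = rec X. b.(c.(b.X)\{a,c})\{a,b} | —b→ s1
  s1 = (c.(b.(rec X. b.(c.(b.X)\{a,c})\{a,b}))\{a,c})\{a,b} | —c→ s2
  s2 = (b.(rec X. b.(c.(b.X)\{a,c})\{a,b}))\{a,c}\{a,b} | deadlocked
LTS(Q): 4 reachable states
  t0 = rec X. b.(c.(b.X)\{a,c})\{a,b} + c.0 | —b→ t1, —c→ t2
  t1 = (c.(b.(rec X. b.(c.(b.X)\{a,c})\{a,b} + c.0))\{a,c})\{a,b} | —c→ t3
  t2 = 0 | deadlocked
  t3 = (b.(rec X. b.(c.(b.X)\{a,c})\{a,b} + c.0))\{a,c}\{a,b} | deadlocked
Coarsest stable partition (strong bisimilarity classes):
  B0 = {s0}
  B1 = {s1, t1}
  B2 = {s2, t2, t3}
  B3 = {t0}
s0 ∈ B0, t0 ∈ B3 → different blocks

not bisimilar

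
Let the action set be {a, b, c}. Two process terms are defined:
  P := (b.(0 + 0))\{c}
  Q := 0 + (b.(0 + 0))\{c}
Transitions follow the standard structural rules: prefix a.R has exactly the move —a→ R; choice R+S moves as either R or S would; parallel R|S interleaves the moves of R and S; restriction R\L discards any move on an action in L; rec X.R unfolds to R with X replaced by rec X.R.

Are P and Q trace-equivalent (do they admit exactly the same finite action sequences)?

P's transition system — 2 states:
  s0 = (b.(0 + 0))\{c} ⊢ -b-> s1
  s1 = (0 + 0)\{c} ⊢ deadlocked
Q's transition system — 2 states:
  t0 = 0 + (b.(0 + 0))\{c} ⊢ -b-> t1
  t1 = (0 + 0)\{c} ⊢ deadlocked
Coarsest stable partition (strong bisimilarity classes):
  B0 = {s0, t0}
  B1 = {s1, t1}
s0 ∈ B0, t0 ∈ B0 → same block
Bisimilar ⇒ trace-equivalent.

trace-equivalent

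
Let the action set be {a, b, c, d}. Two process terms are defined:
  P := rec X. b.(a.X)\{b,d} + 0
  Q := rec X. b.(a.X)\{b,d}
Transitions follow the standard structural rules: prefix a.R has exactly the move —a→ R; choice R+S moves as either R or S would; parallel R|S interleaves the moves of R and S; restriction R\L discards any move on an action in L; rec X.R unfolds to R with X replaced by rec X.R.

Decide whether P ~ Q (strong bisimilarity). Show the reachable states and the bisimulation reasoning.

P's transition system — 3 states:
  s0 = rec X. b.(a.X)\{b,d} + 0 ⊢ =b=> s1
  s1 = (a.(rec X. b.(a.X)\{b,d} + 0))\{b,d} ⊢ =a=> s2
  s2 = (rec X. b.(a.X)\{b,d} + 0)\{b,d} ⊢ stopped
Q's transition system — 3 states:
  t0 = rec X. b.(a.X)\{b,d} ⊢ =b=> t1
  t1 = (a.(rec X. b.(a.X)\{b,d}))\{b,d} ⊢ =a=> t2
  t2 = (rec X. b.(a.X)\{b,d})\{b,d} ⊢ stopped
Coarsest stable partition (strong bisimilarity classes):
  B0 = {s0, t0}
  B1 = {s1, t1}
  B2 = {s2, t2}
s0 ∈ B0, t0 ∈ B0 → same block

P ~ Q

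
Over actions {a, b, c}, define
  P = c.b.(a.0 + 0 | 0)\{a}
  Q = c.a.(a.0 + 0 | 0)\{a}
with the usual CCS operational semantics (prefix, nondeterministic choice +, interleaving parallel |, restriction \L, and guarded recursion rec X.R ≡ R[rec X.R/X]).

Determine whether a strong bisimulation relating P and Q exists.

not bisimilar

P's transition system — 3 states:
  u0 = c.b.(a.0 + 0 | 0)\{a} → —c→ u1
  u1 = b.(a.0 + 0 | 0)\{a} → —b→ u2
  u2 = (a.0 + 0 | 0)\{a} → ·
Q's transition system — 3 states:
  v0 = c.a.(a.0 + 0 | 0)\{a} → —c→ v1
  v1 = a.(a.0 + 0 | 0)\{a} → —a→ v2
  v2 = (a.0 + 0 | 0)\{a} → ·
Bisimilarity quotient blocks:
  B0 = {u0}
  B1 = {u1}
  B2 = {u2, v2}
  B3 = {v0}
  B4 = {v1}
u0 ∈ B0, v0 ∈ B3 → different blocks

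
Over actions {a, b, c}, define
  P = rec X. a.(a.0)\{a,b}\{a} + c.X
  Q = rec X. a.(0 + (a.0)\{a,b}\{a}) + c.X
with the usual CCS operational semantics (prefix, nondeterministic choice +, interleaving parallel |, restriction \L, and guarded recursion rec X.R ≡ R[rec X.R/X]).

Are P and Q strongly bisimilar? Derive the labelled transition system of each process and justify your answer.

Reachable graph of P (2 states):
  u0 = rec X. a.(a.0)\{a,b}\{a} + c.X | =a=> u1, =c=> u0
  u1 = (a.0)\{a,b}\{a} | (no moves)
Reachable graph of Q (2 states):
  v0 = rec X. a.(0 + (a.0)\{a,b}\{a}) + c.X | =a=> v1, =c=> v0
  v1 = 0 + (a.0)\{a,b}\{a} | (no moves)
Coarsest stable partition (strong bisimilarity classes):
  B0 = {u0, v0}
  B1 = {u1, v1}
u0 ∈ B0, v0 ∈ B0 → same block

YES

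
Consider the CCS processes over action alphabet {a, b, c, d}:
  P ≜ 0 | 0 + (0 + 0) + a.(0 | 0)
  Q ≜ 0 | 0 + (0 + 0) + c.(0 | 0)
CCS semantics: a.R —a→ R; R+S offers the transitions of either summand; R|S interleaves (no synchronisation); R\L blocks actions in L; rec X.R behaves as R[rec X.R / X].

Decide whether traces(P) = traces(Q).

trace-distinct — witness ⟨a⟩

LTS(P): 2 reachable states
  s0 = 0 | 0 + (0 + 0) + a.(0 | 0) → =a=> s1
  s1 = 0 | 0 → ·
LTS(Q): 2 reachable states
  t0 = 0 | 0 + (0 + 0) + c.(0 | 0) → =c=> t1
  t1 = 0 | 0 → ·
Run σ = ⟨a⟩ on P: start {s0}
  step 1 (a): {s1}
  ✓ P
Run σ = ⟨a⟩ on Q: start {t0}
  step 1 (a): ∅  — Q cannot continue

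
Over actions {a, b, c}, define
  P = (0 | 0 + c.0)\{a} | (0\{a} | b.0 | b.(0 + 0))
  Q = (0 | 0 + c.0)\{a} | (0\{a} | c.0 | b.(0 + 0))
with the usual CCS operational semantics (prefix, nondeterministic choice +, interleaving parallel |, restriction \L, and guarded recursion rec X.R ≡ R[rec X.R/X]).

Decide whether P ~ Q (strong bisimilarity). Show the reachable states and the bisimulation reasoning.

P's transition system — 8 states:
  p0 = (0 | 0 + c.0)\{a} | (0\{a} | b.0 | b.(0 + 0)) | =b=> p1, =b=> p2, =c=> p3
  p1 = (0 | 0 + c.0)\{a} | (0\{a} | 0 | b.(0 + 0)) | =b=> p4, =c=> p5
  p2 = (0 | 0 + c.0)\{a} | (0\{a} | b.0 | (0 + 0)) | =b=> p4, =c=> p6
  p3 = 0\{a} | (0\{a} | b.0 | b.(0 + 0)) | =b=> p5, =b=> p6
  p4 = (0 | 0 + c.0)\{a} | (0\{a} | 0 | (0 + 0)) | =c=> p7
  p5 = 0\{a} | (0\{a} | 0 | b.(0 + 0)) | =b=> p7
  p6 = 0\{a} | (0\{a} | b.0 | (0 + 0)) | =b=> p7
  p7 = 0\{a} | (0\{a} | 0 | (0 + 0)) | stopped
Q's transition system — 8 states:
  q0 = (0 | 0 + c.0)\{a} | (0\{a} | c.0 | b.(0 + 0)) | =b=> q1, =c=> q2, =c=> q3
  q1 = (0 | 0 + c.0)\{a} | (0\{a} | c.0 | (0 + 0)) | =c=> q4, =c=> q5
  q2 = (0 | 0 + c.0)\{a} | (0\{a} | 0 | b.(0 + 0)) | =b=> q4, =c=> q6
  q3 = 0\{a} | (0\{a} | c.0 | b.(0 + 0)) | =b=> q5, =c=> q6
  q4 = (0 | 0 + c.0)\{a} | (0\{a} | 0 | (0 + 0)) | =c=> q7
  q5 = 0\{a} | (0\{a} | c.0 | (0 + 0)) | =c=> q7
  q6 = 0\{a} | (0\{a} | 0 | b.(0 + 0)) | =b=> q7
  q7 = 0\{a} | (0\{a} | 0 | (0 + 0)) | stopped
Coarsest stable partition (strong bisimilarity classes):
  B0 = {p0}
  B1 = {p1, p2, q2, q3}
  B2 = {p4, q4, q5}
  B3 = {p7, q7}
  B4 = {p5, p6, q6}
  B5 = {p3}
  B6 = {q0}
  B7 = {q1}
p0 ∈ B0, q0 ∈ B6 → different blocks

NO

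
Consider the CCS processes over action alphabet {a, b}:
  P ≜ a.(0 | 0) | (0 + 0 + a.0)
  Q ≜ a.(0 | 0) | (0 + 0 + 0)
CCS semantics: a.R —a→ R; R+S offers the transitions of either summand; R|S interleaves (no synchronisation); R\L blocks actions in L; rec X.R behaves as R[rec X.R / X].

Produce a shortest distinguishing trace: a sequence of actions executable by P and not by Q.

aa

P's transition system — 4 states:
  m0 = a.(0 | 0) | (0 + 0 + a.0) :: =a=> m1, =a=> m2
  m1 = 0 | 0 | (0 + 0 + a.0) :: =a=> m3
  m2 = a.(0 | 0) | 0 :: =a=> m3
  m3 = 0 | 0 | 0 :: stopped
Q's transition system — 2 states:
  n0 = a.(0 | 0) | (0 + 0 + 0) :: =a=> n1
  n1 = 0 | 0 | (0 + 0 + 0) :: stopped
Run σ = ⟨aa⟩ on P: start {m0}
  step 1 (a): {m1, m2}
  step 2 (a): {m3}
  P completes σ.
Run σ = ⟨aa⟩ on Q: start {n0}
  step 1 (a): {n1}
  step 2 (a): no successor for Q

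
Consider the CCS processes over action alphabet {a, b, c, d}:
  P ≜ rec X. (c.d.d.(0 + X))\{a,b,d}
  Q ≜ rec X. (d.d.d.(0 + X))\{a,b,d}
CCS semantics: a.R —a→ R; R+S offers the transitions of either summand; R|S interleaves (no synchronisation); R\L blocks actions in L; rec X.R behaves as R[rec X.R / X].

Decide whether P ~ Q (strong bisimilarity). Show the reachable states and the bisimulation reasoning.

NO

LTS(P): 2 reachable states
  u0 = rec X. (c.d.d.(0 + X))\{a,b,d} → ··c··> u1
  u1 = (d.d.(0 + (rec X. (c.d.d.(0 + X))\{a,b,d})))\{a,b,d} → ·
LTS(Q): 1 reachable states
  v0 = rec X. (d.d.d.(0 + X))\{a,b,d} → ·
Coarsest stable partition (strong bisimilarity classes):
  B0 = {u0}
  B1 = {u1, v0}
u0 ∈ B0, v0 ∈ B1 → different blocks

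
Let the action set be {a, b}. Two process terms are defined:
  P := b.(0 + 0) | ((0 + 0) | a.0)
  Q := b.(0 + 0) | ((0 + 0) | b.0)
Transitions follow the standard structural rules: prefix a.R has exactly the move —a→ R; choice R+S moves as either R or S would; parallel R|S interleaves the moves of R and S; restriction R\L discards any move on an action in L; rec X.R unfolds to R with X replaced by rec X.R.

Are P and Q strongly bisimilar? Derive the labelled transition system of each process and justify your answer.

LTS(P): 4 reachable states
  u0 = b.(0 + 0) | ((0 + 0) | a.0) → ··a··> u1, ··b··> u2
  u1 = b.(0 + 0) | ((0 + 0) | 0) → ··b··> u3
  u2 = (0 + 0) | ((0 + 0) | a.0) → ··a··> u3
  u3 = (0 + 0) | ((0 + 0) | 0) → stopped
LTS(Q): 4 reachable states
  v0 = b.(0 + 0) | ((0 + 0) | b.0) → ··b··> v1, ··b··> v2
  v1 = (0 + 0) | ((0 + 0) | b.0) → ··b··> v3
  v2 = b.(0 + 0) | ((0 + 0) | 0) → ··b··> v3
  v3 = (0 + 0) | ((0 + 0) | 0) → stopped
Partition-refinement fixed point:
  B0 = {u0}
  B1 = {u1, v1, v2}
  B2 = {u3, v3}
  B3 = {u2}
  B4 = {v0}
u0 ∈ B0, v0 ∈ B4 → different blocks

P ≁ Q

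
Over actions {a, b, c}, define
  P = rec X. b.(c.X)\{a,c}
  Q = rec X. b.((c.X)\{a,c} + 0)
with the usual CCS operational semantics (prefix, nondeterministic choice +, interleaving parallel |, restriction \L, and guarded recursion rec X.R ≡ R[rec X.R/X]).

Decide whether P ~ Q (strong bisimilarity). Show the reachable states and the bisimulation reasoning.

YES

P's transition system — 2 states:
  p0 = rec X. b.(c.X)\{a,c} :: --b--▸ p1
  p1 = (c.(rec X. b.(c.X)\{a,c}))\{a,c} :: (no moves)
Q's transition system — 2 states:
  q0 = rec X. b.((c.X)\{a,c} + 0) :: --b--▸ q1
  q1 = (c.(rec X. b.((c.X)\{a,c} + 0)))\{a,c} + 0 :: (no moves)
Bisimilarity quotient blocks:
  B0 = {p0, q0}
  B1 = {p1, q1}
p0 ∈ B0, q0 ∈ B0 → same block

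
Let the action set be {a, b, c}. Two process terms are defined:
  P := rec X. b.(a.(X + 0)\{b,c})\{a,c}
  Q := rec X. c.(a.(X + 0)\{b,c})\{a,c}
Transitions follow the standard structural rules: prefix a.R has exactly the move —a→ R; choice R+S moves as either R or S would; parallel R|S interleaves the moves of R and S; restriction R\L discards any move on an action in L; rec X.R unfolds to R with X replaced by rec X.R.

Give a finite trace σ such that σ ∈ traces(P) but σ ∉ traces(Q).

b

Reachable graph of P (2 states):
  m0 = rec X. b.(a.(X + 0)\{b,c})\{a,c} → =b=> m1
  m1 = (a.((rec X. b.(a.(X + 0)\{b,c})\{a,c}) + 0)\{b,c})\{a,c} → (no moves)
Reachable graph of Q (2 states):
  n0 = rec X. c.(a.(X + 0)\{b,c})\{a,c} → =c=> n1
  n1 = (a.((rec X. c.(a.(X + 0)\{b,c})\{a,c}) + 0)\{b,c})\{a,c} → (no moves)
Run σ = ⟨b⟩ on P: start {m0}
  after b @ step 1: {m1}
  ✓ P
Run σ = ⟨b⟩ on Q: start {n0}
  after b @ step 1: ∅ (Q stuck)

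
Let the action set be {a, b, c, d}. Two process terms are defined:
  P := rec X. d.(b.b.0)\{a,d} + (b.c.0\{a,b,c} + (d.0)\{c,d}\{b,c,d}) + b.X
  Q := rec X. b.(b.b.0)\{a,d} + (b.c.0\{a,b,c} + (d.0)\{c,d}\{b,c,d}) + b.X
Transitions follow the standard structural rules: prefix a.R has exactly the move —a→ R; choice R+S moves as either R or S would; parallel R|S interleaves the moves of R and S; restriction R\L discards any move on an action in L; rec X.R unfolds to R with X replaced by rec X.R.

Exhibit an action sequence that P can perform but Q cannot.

P's transition system — 6 states:
  p0 = rec X. d.(b.b.0)\{a,d} + (b.c.0\{a,b,c} + (d.0)\{c,d}\{b,c,d}) + b.X :: =b=> p0, =b=> p1, =d=> p2
  p1 = c.0\{a,b,c} :: =c=> p3
  p2 = (b.b.0)\{a,d} :: =b=> p4
  p3 = 0\{a,b,c} :: ∅
  p4 = (b.0)\{a,d} :: =b=> p5
  p5 = 0\{a,d} :: ∅
Q's transition system — 6 states:
  q0 = rec X. b.(b.b.0)\{a,d} + (b.c.0\{a,b,c} + (d.0)\{c,d}\{b,c,d}) + b.X :: =b=> q0, =b=> q1, =b=> q2
  q1 = (b.b.0)\{a,d} :: =b=> q3
  q2 = c.0\{a,b,c} :: =c=> q4
  q3 = (b.0)\{a,d} :: =b=> q5
  q4 = 0\{a,b,c} :: ∅
  q5 = 0\{a,d} :: ∅
Run σ = ⟨d⟩ on P: start {p0}
  after d @ step 1: {p2}
  ✓ P
Run σ = ⟨d⟩ on Q: start {q0}
  after d @ step 1: ∅ (Q stuck)

d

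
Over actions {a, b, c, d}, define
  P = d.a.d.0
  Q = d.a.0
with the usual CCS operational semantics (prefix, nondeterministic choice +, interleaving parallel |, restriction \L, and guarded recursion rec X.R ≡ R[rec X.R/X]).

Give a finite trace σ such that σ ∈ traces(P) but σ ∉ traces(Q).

dad

LTS(P): 4 reachable states
  p0 = d.a.d.0 has moves ··d··> p1
  p1 = a.d.0 has moves ··a··> p2
  p2 = d.0 has moves ··d··> p3
  p3 = 0 has moves deadlocked
LTS(Q): 3 reachable states
  q0 = d.a.0 has moves ··d··> q1
  q1 = a.0 has moves ··a··> q2
  q2 = 0 has moves deadlocked
Run σ = ⟨dad⟩ on P: start {p0}
  step 1 (d): {p1}
  step 2 (a): {p2}
  step 3 (d): {p3}
  — P admits the full trace.
Run σ = ⟨dad⟩ on Q: start {q0}
  step 1 (d): {q1}
  step 2 (a): {q2}
  step 3 (d): ∅ (Q stuck)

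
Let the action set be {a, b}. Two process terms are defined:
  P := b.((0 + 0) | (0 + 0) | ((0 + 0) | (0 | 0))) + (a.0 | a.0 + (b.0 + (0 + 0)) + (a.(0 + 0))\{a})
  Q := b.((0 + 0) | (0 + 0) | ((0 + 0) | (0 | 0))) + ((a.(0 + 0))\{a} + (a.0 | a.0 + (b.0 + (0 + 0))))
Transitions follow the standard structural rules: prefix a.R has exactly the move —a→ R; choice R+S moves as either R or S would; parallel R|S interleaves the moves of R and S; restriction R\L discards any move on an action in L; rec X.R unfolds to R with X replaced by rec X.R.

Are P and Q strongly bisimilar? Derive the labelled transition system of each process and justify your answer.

P ~ Q

Reachable graph of P (6 states):
  m0 = b.((0 + 0) | (0 + 0) | ((0 + 0) | (0 | 0))) + (a.0 | a.0 + (b.0 + (0 + 0)) + (a.(0 + 0))\{a}) :: --a--▸ m1, --a--▸ m2, --b--▸ m3, --b--▸ m4
  m1 = 0 | a.0 :: --a--▸ m5
  m2 = a.0 | 0 :: --a--▸ m5
  m3 = (0 + 0) | (0 + 0) | ((0 + 0) | (0 | 0)) :: ·
  m4 = 0 :: ·
  m5 = 0 | 0 :: ·
Reachable graph of Q (6 states):
  n0 = b.((0 + 0) | (0 + 0) | ((0 + 0) | (0 | 0))) + ((a.(0 + 0))\{a} + (a.0 | a.0 + (b.0 + (0 + 0)))) :: --a--▸ n1, --a--▸ n2, --b--▸ n3, --b--▸ n4
  n1 = 0 | a.0 :: --a--▸ n5
  n2 = a.0 | 0 :: --a--▸ n5
  n3 = (0 + 0) | (0 + 0) | ((0 + 0) | (0 | 0)) :: ·
  n4 = 0 :: ·
  n5 = 0 | 0 :: ·
Coarsest stable partition (strong bisimilarity classes):
  B0 = {m0, n0}
  B1 = {m3, m4, m5, n3, n4, n5}
  B2 = {m1, m2, n1, n2}
m0 ∈ B0, n0 ∈ B0 → same block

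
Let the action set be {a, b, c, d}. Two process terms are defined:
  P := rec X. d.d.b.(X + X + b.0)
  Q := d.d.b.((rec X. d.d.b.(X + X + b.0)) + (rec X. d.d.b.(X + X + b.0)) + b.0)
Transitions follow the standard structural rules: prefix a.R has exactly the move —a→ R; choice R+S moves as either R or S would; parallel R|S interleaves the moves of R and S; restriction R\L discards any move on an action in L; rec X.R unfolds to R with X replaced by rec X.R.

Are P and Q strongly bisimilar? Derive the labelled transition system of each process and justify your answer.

YES

Reachable graph of P (5 states):
  p0 = rec X. d.d.b.(X + X + b.0) → --d--▸ p1
  p1 = d.b.((rec X. d.d.b.(X + X + b.0)) + (rec X. d.d.b.(X + X + b.0)) + b.0) → --d--▸ p2
  p2 = b.((rec X. d.d.b.(X + X + b.0)) + (rec X. d.d.b.(X + X + b.0)) + b.0) → --b--▸ p3
  p3 = (rec X. d.d.b.(X + X + b.0)) + (rec X. d.d.b.(X + X + b.0)) + b.0 → --b--▸ p4, --d--▸ p1
  p4 = 0 → stopped
Reachable graph of Q (5 states):
  q0 = d.d.b.((rec X. d.d.b.(X + X + b.0)) + (rec X. d.d.b.(X + X + b.0)) + b.0) → --d--▸ q1
  q1 = d.b.((rec X. d.d.b.(X + X + b.0)) + (rec X. d.d.b.(X + X + b.0)) + b.0) → --d--▸ q2
  q2 = b.((rec X. d.d.b.(X + X + b.0)) + (rec X. d.d.b.(X + X + b.0)) + b.0) → --b--▸ q3
  q3 = (rec X. d.d.b.(X + X + b.0)) + (rec X. d.d.b.(X + X + b.0)) + b.0 → --b--▸ q4, --d--▸ q1
  q4 = 0 → stopped
Partition-refinement fixed point:
  B0 = {p0, q0}
  B1 = {p1, q1}
  B2 = {p2, q2}
  B3 = {p3, q3}
  B4 = {p4, q4}
p0 ∈ B0, q0 ∈ B0 → same block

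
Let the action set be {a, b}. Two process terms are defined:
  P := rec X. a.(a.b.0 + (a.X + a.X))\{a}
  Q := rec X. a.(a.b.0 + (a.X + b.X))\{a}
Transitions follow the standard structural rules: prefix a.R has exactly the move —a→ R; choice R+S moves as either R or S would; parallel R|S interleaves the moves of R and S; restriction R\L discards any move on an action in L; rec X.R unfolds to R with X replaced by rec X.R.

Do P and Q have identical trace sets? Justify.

LTS(P): 2 reachable states
  m0 = rec X. a.(a.b.0 + (a.X + a.X))\{a} ⊢ --a--▸ m1
  m1 = (a.b.0 + (a.(rec X. a.(a.b.0 + (a.X + a.X))\{a}) + a.(rec X. a.(a.b.0 + (a.X + a.X))\{a})))\{a} ⊢ (no moves)
LTS(Q): 3 reachable states
  n0 = rec X. a.(a.b.0 + (a.X + b.X))\{a} ⊢ --a--▸ n1
  n1 = (a.b.0 + (a.(rec X. a.(a.b.0 + (a.X + b.X))\{a}) + b.(rec X. a.(a.b.0 + (a.X + b.X))\{a})))\{a} ⊢ --b--▸ n2
  n2 = (rec X. a.(a.b.0 + (a.X + b.X))\{a})\{a} ⊢ (no moves)
Trace ⟨ab⟩ through Q, begin at {n0}:
  [1] a ⇒ {n1}
  [2] b ⇒ {n2}
  Q completes σ.
Trace ⟨ab⟩ through P, begin at {m0}:
  [1] a ⇒ {m1}
  [2] b ⇒ ∅  — P cannot continue

NO — witness ⟨ab⟩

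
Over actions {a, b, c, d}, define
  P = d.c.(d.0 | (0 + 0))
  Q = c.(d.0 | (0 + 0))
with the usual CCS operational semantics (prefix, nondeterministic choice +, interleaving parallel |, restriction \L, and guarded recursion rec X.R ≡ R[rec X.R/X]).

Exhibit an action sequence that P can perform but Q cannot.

LTS(P): 4 reachable states
  s0 = d.c.(d.0 | (0 + 0)) :: —d→ s1
  s1 = c.(d.0 | (0 + 0)) :: —c→ s2
  s2 = d.0 | (0 + 0) :: —d→ s3
  s3 = 0 | (0 + 0) :: ·
LTS(Q): 3 reachable states
  t0 = c.(d.0 | (0 + 0)) :: —c→ t1
  t1 = d.0 | (0 + 0) :: —d→ t2
  t2 = 0 | (0 + 0) :: ·
Executing d from P (initial set {s0}):
  step 1 (d): {s1}
  ✓ P
Executing d from Q (initial set {t0}):
  step 1 (d): ∅ (Q stuck)

d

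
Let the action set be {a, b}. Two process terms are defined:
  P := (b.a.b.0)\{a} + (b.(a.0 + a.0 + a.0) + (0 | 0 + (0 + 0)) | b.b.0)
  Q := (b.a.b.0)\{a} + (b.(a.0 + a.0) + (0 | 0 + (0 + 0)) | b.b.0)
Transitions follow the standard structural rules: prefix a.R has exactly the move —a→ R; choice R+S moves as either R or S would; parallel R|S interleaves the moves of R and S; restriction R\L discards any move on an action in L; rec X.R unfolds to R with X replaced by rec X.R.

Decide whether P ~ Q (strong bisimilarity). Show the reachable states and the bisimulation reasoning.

Reachable graph of P (6 states):
  u0 = (b.a.b.0)\{a} + (b.(a.0 + a.0 + a.0) + (0 | 0 + (0 + 0)) | b.b.0) ⊢ =b=> u1, =b=> u2, =b=> u3
  u1 = (0 | 0 + (0 + 0)) | b.0 ⊢ =b=> u4
  u2 = (a.b.0)\{a} ⊢ deadlocked
  u3 = a.0 + a.0 + a.0 ⊢ =a=> u5
  u4 = (0 | 0 + (0 + 0)) | 0 ⊢ deadlocked
  u5 = 0 ⊢ deadlocked
Reachable graph of Q (6 states):
  v0 = (b.a.b.0)\{a} + (b.(a.0 + a.0) + (0 | 0 + (0 + 0)) | b.b.0) ⊢ =b=> v1, =b=> v2, =b=> v3
  v1 = (0 | 0 + (0 + 0)) | b.0 ⊢ =b=> v4
  v2 = (a.b.0)\{a} ⊢ deadlocked
  v3 = a.0 + a.0 ⊢ =a=> v5
  v4 = (0 | 0 + (0 + 0)) | 0 ⊢ deadlocked
  v5 = 0 ⊢ deadlocked
Bisimilarity quotient blocks:
  B0 = {u0, v0}
  B1 = {u3, v3}
  B2 = {u2, u4, u5, v2, v4, v5}
  B3 = {u1, v1}
u0 ∈ B0, v0 ∈ B0 → same block

P ~ Q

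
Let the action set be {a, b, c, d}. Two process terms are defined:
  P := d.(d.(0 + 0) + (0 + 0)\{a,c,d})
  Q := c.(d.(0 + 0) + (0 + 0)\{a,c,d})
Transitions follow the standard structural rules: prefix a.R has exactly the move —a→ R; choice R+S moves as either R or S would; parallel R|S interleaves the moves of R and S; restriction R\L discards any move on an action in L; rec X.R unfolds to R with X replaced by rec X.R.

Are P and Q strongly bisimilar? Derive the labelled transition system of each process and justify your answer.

P's transition system — 3 states:
  s0 = d.(d.(0 + 0) + (0 + 0)\{a,c,d}) :: --d--▸ s1
  s1 = d.(0 + 0) + (0 + 0)\{a,c,d} :: --d--▸ s2
  s2 = 0 + 0 :: deadlocked
Q's transition system — 3 states:
  t0 = c.(d.(0 + 0) + (0 + 0)\{a,c,d}) :: --c--▸ t1
  t1 = d.(0 + 0) + (0 + 0)\{a,c,d} :: --d--▸ t2
  t2 = 0 + 0 :: deadlocked
Partition-refinement fixed point:
  B0 = {s0}
  B1 = {s1, t1}
  B2 = {s2, t2}
  B3 = {t0}
s0 ∈ B0, t0 ∈ B3 → different blocks

NO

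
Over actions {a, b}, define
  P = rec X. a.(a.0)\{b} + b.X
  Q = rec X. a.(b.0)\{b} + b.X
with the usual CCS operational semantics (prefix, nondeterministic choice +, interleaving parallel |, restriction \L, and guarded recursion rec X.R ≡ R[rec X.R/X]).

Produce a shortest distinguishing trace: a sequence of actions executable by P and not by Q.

LTS(P): 3 reachable states
  p0 = rec X. a.(a.0)\{b} + b.X has moves ··a··> p1, ··b··> p0
  p1 = (a.0)\{b} has moves ··a··> p2
  p2 = 0\{b} has moves stopped
LTS(Q): 2 reachable states
  q0 = rec X. a.(b.0)\{b} + b.X has moves ··a··> q1, ··b··> q0
  q1 = (b.0)\{b} has moves stopped
Executing aa from P (initial set {p0}):
  step 1 (a): {p1}
  step 2 (a): {p2}
  ✓ P
Executing aa from Q (initial set {q0}):
  step 1 (a): {q1}
  step 2 (a): ∅  — Q cannot continue

aa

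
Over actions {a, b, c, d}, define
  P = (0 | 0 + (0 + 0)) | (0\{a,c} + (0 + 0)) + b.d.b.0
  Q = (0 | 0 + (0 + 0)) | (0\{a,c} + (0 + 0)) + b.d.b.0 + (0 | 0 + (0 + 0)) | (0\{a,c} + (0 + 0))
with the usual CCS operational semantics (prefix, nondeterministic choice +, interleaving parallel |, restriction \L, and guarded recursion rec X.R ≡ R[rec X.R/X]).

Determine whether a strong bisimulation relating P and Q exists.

P ~ Q

LTS(P): 4 reachable states
  u0 = (0 | 0 + (0 + 0)) | (0\{a,c} + (0 + 0)) + b.d.b.0 ⊢ —b→ u1
  u1 = d.b.0 ⊢ —d→ u2
  u2 = b.0 ⊢ —b→ u3
  u3 = 0 ⊢ ∅
LTS(Q): 4 reachable states
  v0 = (0 | 0 + (0 + 0)) | (0\{a,c} + (0 + 0)) + b.d.b.0 + (0 | 0 + (0 + 0)) | (0\{a,c} + (0 + 0)) ⊢ —b→ v1
  v1 = d.b.0 ⊢ —d→ v2
  v2 = b.0 ⊢ —b→ v3
  v3 = 0 ⊢ ∅
Coarsest stable partition (strong bisimilarity classes):
  B0 = {u0, v0}
  B1 = {u1, v1}
  B2 = {u2, v2}
  B3 = {u3, v3}
u0 ∈ B0, v0 ∈ B0 → same block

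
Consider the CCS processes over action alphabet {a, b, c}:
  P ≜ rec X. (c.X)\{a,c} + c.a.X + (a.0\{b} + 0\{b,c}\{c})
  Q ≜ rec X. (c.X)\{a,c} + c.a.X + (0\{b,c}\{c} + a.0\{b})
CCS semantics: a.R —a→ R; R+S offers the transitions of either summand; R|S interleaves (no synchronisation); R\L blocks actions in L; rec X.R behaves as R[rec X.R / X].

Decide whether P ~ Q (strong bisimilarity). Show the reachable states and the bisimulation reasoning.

P ~ Q

Reachable graph of P (3 states):
  s0 = rec X. (c.X)\{a,c} + c.a.X + (a.0\{b} + 0\{b,c}\{c}) :: -a-> s1, -c-> s2
  s1 = 0\{b} :: stopped
  s2 = a.(rec X. (c.X)\{a,c} + c.a.X + (a.0\{b} + 0\{b,c}\{c})) :: -a-> s0
Reachable graph of Q (3 states):
  t0 = rec X. (c.X)\{a,c} + c.a.X + (0\{b,c}\{c} + a.0\{b}) :: -a-> t1, -c-> t2
  t1 = 0\{b} :: stopped
  t2 = a.(rec X. (c.X)\{a,c} + c.a.X + (0\{b,c}\{c} + a.0\{b})) :: -a-> t0
Partition-refinement fixed point:
  B0 = {s0, t0}
  B1 = {s2, t2}
  B2 = {s1, t1}
s0 ∈ B0, t0 ∈ B0 → same block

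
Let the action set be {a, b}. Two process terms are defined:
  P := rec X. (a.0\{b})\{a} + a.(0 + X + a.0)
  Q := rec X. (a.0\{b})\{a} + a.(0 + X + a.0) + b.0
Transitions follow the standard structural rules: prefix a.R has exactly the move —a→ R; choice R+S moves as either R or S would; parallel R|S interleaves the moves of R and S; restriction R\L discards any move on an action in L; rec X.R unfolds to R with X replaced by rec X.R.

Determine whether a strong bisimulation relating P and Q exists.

P's transition system — 3 states:
  s0 = rec X. (a.0\{b})\{a} + a.(0 + X + a.0) has moves =a=> s1
  s1 = 0 + (rec X. (a.0\{b})\{a} + a.(0 + X + a.0)) + a.0 has moves =a=> s1, =a=> s2
  s2 = 0 has moves ·
Q's transition system — 3 states:
  t0 = rec X. (a.0\{b})\{a} + a.(0 + X + a.0) + b.0 has moves =a=> t1, =b=> t2
  t1 = 0 + (rec X. (a.0\{b})\{a} + a.(0 + X + a.0) + b.0) + a.0 has moves =a=> t1, =a=> t2, =b=> t2
  t2 = 0 has moves ·
Coarsest stable partition (strong bisimilarity classes):
  B0 = {s0}
  B1 = {s1}
  B2 = {s2, t2}
  B3 = {t0}
  B4 = {t1}
s0 ∈ B0, t0 ∈ B3 → different blocks

P ≁ Q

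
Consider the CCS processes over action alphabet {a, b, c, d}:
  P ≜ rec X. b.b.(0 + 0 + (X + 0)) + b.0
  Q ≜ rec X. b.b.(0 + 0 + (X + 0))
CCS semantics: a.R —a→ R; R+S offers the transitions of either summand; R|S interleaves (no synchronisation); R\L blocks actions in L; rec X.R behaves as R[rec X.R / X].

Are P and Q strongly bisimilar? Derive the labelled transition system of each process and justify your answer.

not bisimilar

Reachable graph of P (4 states):
  p0 = rec X. b.b.(0 + 0 + (X + 0)) + b.0 ⊢ -b-> p1, -b-> p2
  p1 = 0 ⊢ ·
  p2 = b.(0 + 0 + ((rec X. b.b.(0 + 0 + (X + 0)) + b.0) + 0)) ⊢ -b-> p3
  p3 = 0 + 0 + ((rec X. b.b.(0 + 0 + (X + 0)) + b.0) + 0) ⊢ -b-> p1, -b-> p2
Reachable graph of Q (3 states):
  q0 = rec X. b.b.(0 + 0 + (X + 0)) ⊢ -b-> q1
  q1 = b.(0 + 0 + ((rec X. b.b.(0 + 0 + (X + 0))) + 0)) ⊢ -b-> q2
  q2 = 0 + 0 + ((rec X. b.b.(0 + 0 + (X + 0))) + 0) ⊢ -b-> q1
Coarsest stable partition (strong bisimilarity classes):
  B0 = {p0, p3}
  B1 = {p2}
  B2 = {p1}
  B3 = {q0, q1, q2}
p0 ∈ B0, q0 ∈ B3 → different blocks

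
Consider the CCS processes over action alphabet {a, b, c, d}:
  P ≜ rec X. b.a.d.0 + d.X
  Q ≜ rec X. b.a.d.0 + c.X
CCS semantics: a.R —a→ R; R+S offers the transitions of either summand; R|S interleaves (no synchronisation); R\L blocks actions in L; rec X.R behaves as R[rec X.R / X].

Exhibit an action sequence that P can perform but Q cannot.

d

Reachable graph of P (4 states):
  m0 = rec X. b.a.d.0 + d.X | --b--▸ m1, --d--▸ m0
  m1 = a.d.0 | --a--▸ m2
  m2 = d.0 | --d--▸ m3
  m3 = 0 | ∅
Reachable graph of Q (4 states):
  n0 = rec X. b.a.d.0 + c.X | --b--▸ n1, --c--▸ n0
  n1 = a.d.0 | --a--▸ n2
  n2 = d.0 | --d--▸ n3
  n3 = 0 | ∅
Run σ = ⟨d⟩ on P: start {m0}
  [1] d ⇒ {m0}
  ✓ P
Run σ = ⟨d⟩ on Q: start {n0}
  [1] d ⇒ ∅ (Q stuck)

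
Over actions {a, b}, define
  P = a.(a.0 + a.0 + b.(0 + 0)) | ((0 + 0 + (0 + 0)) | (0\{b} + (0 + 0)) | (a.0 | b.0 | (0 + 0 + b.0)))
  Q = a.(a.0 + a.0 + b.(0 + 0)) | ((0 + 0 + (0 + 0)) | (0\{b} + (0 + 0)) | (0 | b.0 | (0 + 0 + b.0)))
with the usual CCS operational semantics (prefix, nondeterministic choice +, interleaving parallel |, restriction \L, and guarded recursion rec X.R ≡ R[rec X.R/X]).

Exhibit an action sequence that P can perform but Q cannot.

Reachable graph of P (32 states):
  u0 = a.(a.0 + a.0 + b.(0 + 0)) | ((0 + 0 + (0 + 0)) | (0\{b} + (0 + 0)) | (a.0 | b.0 | (0 + 0 + b.0))) | =a=> u1, =a=> u2, =b=> u3, =b=> u4
  u1 = (a.0 + a.0 + b.(0 + 0)) | ((0 + 0 + (0 + 0)) | (0\{b} + (0 + 0)) | (a.0 | b.0 | (0 + 0 + b.0))) | =a=> u5, =a=> u6, =b=> u7, =b=> u8, =b=> u9
  u2 = a.(a.0 + a.0 + b.(0 + 0)) | ((0 + 0 + (0 + 0)) | (0\{b} + (0 + 0)) | (0 | b.0 | (0 + 0 + b.0))) | =a=> u5, =b=> u10, =b=> u11
  u3 = a.(a.0 + a.0 + b.(0 + 0)) | ((0 + 0 + (0 + 0)) | (0\{b} + (0 + 0)) | (a.0 | 0 | (0 + 0 + b.0))) | =a=> u10, =a=> u8, =b=> u12
  u4 = a.(a.0 + a.0 + b.(0 + 0)) | ((0 + 0 + (0 + 0)) | (0\{b} + (0 + 0)) | (a.0 | b.0 | 0)) | =a=> u11, =a=> u9, =b=> u12
  u5 = (a.0 + a.0 + b.(0 + 0)) | ((0 + 0 + (0 + 0)) | (0\{b} + (0 + 0)) | (0 | b.0 | (0 + 0 + b.0))) | =a=> u13, =b=> u14, =b=> u15, =b=> u16
  u6 = 0 | ((0 + 0 + (0 + 0)) | (0\{b} + (0 + 0)) | (a.0 | b.0 | (0 + 0 + b.0))) | =a=> u13, =b=> u17, =b=> u18
  u7 = (0 + 0) | ((0 + 0 + (0 + 0)) | (0\{b} + (0 + 0)) | (a.0 | b.0 | (0 + 0 + b.0))) | =a=> u14, =b=> u19, =b=> u20
  u8 = (a.0 + a.0 + b.(0 + 0)) | ((0 + 0 + (0 + 0)) | (0\{b} + (0 + 0)) | (a.0 | 0 | (0 + 0 + b.0))) | =a=> u15, =a=> u17, =b=> u19, =b=> u21
  u9 = (a.0 + a.0 + b.(0 + 0)) | ((0 + 0 + (0 + 0)) | (0\{b} + (0 + 0)) | (a.0 | b.0 | 0)) | =a=> u16, =a=> u18, =b=> u20, =b=> u21
  u10 = a.(a.0 + a.0 + b.(0 + 0)) | ((0 + 0 + (0 + 0)) | (0\{b} + (0 + 0)) | (0 | 0 | (0 + 0 + b.0))) | =a=> u15, =b=> u22
  u11 = a.(a.0 + a.0 + b.(0 + 0)) | ((0 + 0 + (0 + 0)) | (0\{b} + (0 + 0)) | (0 | b.0 | 0)) | =a=> u16, =b=> u22
  u12 = a.(a.0 + a.0 + b.(0 + 0)) | ((0 + 0 + (0 + 0)) | (0\{b} + (0 + 0)) | (a.0 | 0 | 0)) | =a=> u21, =a=> u22
  u13 = 0 | ((0 + 0 + (0 + 0)) | (0\{b} + (0 + 0)) | (0 | b.0 | (0 + 0 + b.0))) | =b=> u23, =b=> u24
  u14 = (0 + 0) | ((0 + 0 + (0 + 0)) | (0\{b} + (0 + 0)) | (0 | b.0 | (0 + 0 + b.0))) | =b=> u25, =b=> u26
  u15 = (a.0 + a.0 + b.(0 + 0)) | ((0 + 0 + (0 + 0)) | (0\{b} + (0 + 0)) | (0 | 0 | (0 + 0 + b.0))) | =a=> u23, =b=> u25, =b=> u27
  u16 = (a.0 + a.0 + b.(0 + 0)) | ((0 + 0 + (0 + 0)) | (0\{b} + (0 + 0)) | (0 | b.0 | 0)) | =a=> u24, =b=> u26, =b=> u27
  u17 = 0 | ((0 + 0 + (0 + 0)) | (0\{b} + (0 + 0)) | (a.0 | 0 | (0 + 0 + b.0))) | =a=> u23, =b=> u28
  u18 = 0 | ((0 + 0 + (0 + 0)) | (0\{b} + (0 + 0)) | (a.0 | b.0 | 0)) | =a=> u24, =b=> u28
  u19 = (0 + 0) | ((0 + 0 + (0 + 0)) | (0\{b} + (0 + 0)) | (a.0 | 0 | (0 + 0 + b.0))) | =a=> u25, =b=> u29
  u20 = (0 + 0) | ((0 + 0 + (0 + 0)) | (0\{b} + (0 + 0)) | (a.0 | b.0 | 0)) | =a=> u26, =b=> u29
  u21 = (a.0 + a.0 + b.(0 + 0)) | ((0 + 0 + (0 + 0)) | (0\{b} + (0 + 0)) | (a.0 | 0 | 0)) | =a=> u27, =a=> u28, =b=> u29
  u22 = a.(a.0 + a.0 + b.(0 + 0)) | ((0 + 0 + (0 + 0)) | (0\{b} + (0 + 0)) | (0 | 0 | 0)) | =a=> u27
  u23 = 0 | ((0 + 0 + (0 + 0)) | (0\{b} + (0 + 0)) | (0 | 0 | (0 + 0 + b.0))) | =b=> u30
  u24 = 0 | ((0 + 0 + (0 + 0)) | (0\{b} + (0 + 0)) | (0 | b.0 | 0)) | =b=> u30
  u25 = (0 + 0) | ((0 + 0 + (0 + 0)) | (0\{b} + (0 + 0)) | (0 | 0 | (0 + 0 + b.0))) | =b=> u31
  u26 = (0 + 0) | ((0 + 0 + (0 + 0)) | (0\{b} + (0 + 0)) | (0 | b.0 | 0)) | =b=> u31
  u27 = (a.0 + a.0 + b.(0 + 0)) | ((0 + 0 + (0 + 0)) | (0\{b} + (0 + 0)) | (0 | 0 | 0)) | =a=> u30, =b=> u31
  u28 = 0 | ((0 + 0 + (0 + 0)) | (0\{b} + (0 + 0)) | (a.0 | 0 | 0)) | =a=> u30
  u29 = (0 + 0) | ((0 + 0 + (0 + 0)) | (0\{b} + (0 + 0)) | (a.0 | 0 | 0)) | =a=> u31
  u30 = 0 | ((0 + 0 + (0 + 0)) | (0\{b} + (0 + 0)) | (0 | 0 | 0)) | (no moves)
  u31 = (0 + 0) | ((0 + 0 + (0 + 0)) | (0\{b} + (0 + 0)) | (0 | 0 | 0)) | (no moves)
Reachable graph of Q (16 states):
  v0 = a.(a.0 + a.0 + b.(0 + 0)) | ((0 + 0 + (0 + 0)) | (0\{b} + (0 + 0)) | (0 | b.0 | (0 + 0 + b.0))) | =a=> v1, =b=> v2, =b=> v3
  v1 = (a.0 + a.0 + b.(0 + 0)) | ((0 + 0 + (0 + 0)) | (0\{b} + (0 + 0)) | (0 | b.0 | (0 + 0 + b.0))) | =a=> v4, =b=> v5, =b=> v6, =b=> v7
  v2 = a.(a.0 + a.0 + b.(0 + 0)) | ((0 + 0 + (0 + 0)) | (0\{b} + (0 + 0)) | (0 | 0 | (0 + 0 + b.0))) | =a=> v6, =b=> v8
  v3 = a.(a.0 + a.0 + b.(0 + 0)) | ((0 + 0 + (0 + 0)) | (0\{b} + (0 + 0)) | (0 | b.0 | 0)) | =a=> v7, =b=> v8
  v4 = 0 | ((0 + 0 + (0 + 0)) | (0\{b} + (0 + 0)) | (0 | b.0 | (0 + 0 + b.0))) | =b=> v10, =b=> v9
  v5 = (0 + 0) | ((0 + 0 + (0 + 0)) | (0\{b} + (0 + 0)) | (0 | b.0 | (0 + 0 + b.0))) | =b=> v11, =b=> v12
  v6 = (a.0 + a.0 + b.(0 + 0)) | ((0 + 0 + (0 + 0)) | (0\{b} + (0 + 0)) | (0 | 0 | (0 + 0 + b.0))) | =a=> v9, =b=> v11, =b=> v13
  v7 = (a.0 + a.0 + b.(0 + 0)) | ((0 + 0 + (0 + 0)) | (0\{b} + (0 + 0)) | (0 | b.0 | 0)) | =a=> v10, =b=> v12, =b=> v13
  v8 = a.(a.0 + a.0 + b.(0 + 0)) | ((0 + 0 + (0 + 0)) | (0\{b} + (0 + 0)) | (0 | 0 | 0)) | =a=> v13
  v9 = 0 | ((0 + 0 + (0 + 0)) | (0\{b} + (0 + 0)) | (0 | 0 | (0 + 0 + b.0))) | =b=> v14
  v10 = 0 | ((0 + 0 + (0 + 0)) | (0\{b} + (0 + 0)) | (0 | b.0 | 0)) | =b=> v14
  v11 = (0 + 0) | ((0 + 0 + (0 + 0)) | (0\{b} + (0 + 0)) | (0 | 0 | (0 + 0 + b.0))) | =b=> v15
  v12 = (0 + 0) | ((0 + 0 + (0 + 0)) | (0\{b} + (0 + 0)) | (0 | b.0 | 0)) | =b=> v15
  v13 = (a.0 + a.0 + b.(0 + 0)) | ((0 + 0 + (0 + 0)) | (0\{b} + (0 + 0)) | (0 | 0 | 0)) | =a=> v14, =b=> v15
  v14 = 0 | ((0 + 0 + (0 + 0)) | (0\{b} + (0 + 0)) | (0 | 0 | 0)) | (no moves)
  v15 = (0 + 0) | ((0 + 0 + (0 + 0)) | (0\{b} + (0 + 0)) | (0 | 0 | 0)) | (no moves)
Trace ⟨aaa⟩ through P, begin at {u0}:
  step 1 (a): {u1, u2}
  step 2 (a): {u5, u6}
  step 3 (a): {u13}
  — P admits the full trace.
Trace ⟨aaa⟩ through Q, begin at {v0}:
  step 1 (a): {v1}
  step 2 (a): {v4}
  step 3 (a): no successor for Q

aaa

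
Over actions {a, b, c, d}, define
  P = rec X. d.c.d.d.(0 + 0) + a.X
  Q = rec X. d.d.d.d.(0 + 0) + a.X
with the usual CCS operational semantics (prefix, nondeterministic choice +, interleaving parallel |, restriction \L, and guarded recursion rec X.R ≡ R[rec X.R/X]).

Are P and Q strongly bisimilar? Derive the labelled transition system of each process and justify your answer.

not bisimilar

P's transition system — 5 states:
  s0 = rec X. d.c.d.d.(0 + 0) + a.X :: =a=> s0, =d=> s1
  s1 = c.d.d.(0 + 0) :: =c=> s2
  s2 = d.d.(0 + 0) :: =d=> s3
  s3 = d.(0 + 0) :: =d=> s4
  s4 = 0 + 0 :: deadlocked
Q's transition system — 5 states:
  t0 = rec X. d.d.d.d.(0 + 0) + a.X :: =a=> t0, =d=> t1
  t1 = d.d.d.(0 + 0) :: =d=> t2
  t2 = d.d.(0 + 0) :: =d=> t3
  t3 = d.(0 + 0) :: =d=> t4
  t4 = 0 + 0 :: deadlocked
Partition-refinement fixed point:
  B0 = {s0}
  B1 = {s1}
  B2 = {s2, t2}
  B3 = {s3, t3}
  B4 = {s4, t4}
  B5 = {t0}
  B6 = {t1}
s0 ∈ B0, t0 ∈ B5 → different blocks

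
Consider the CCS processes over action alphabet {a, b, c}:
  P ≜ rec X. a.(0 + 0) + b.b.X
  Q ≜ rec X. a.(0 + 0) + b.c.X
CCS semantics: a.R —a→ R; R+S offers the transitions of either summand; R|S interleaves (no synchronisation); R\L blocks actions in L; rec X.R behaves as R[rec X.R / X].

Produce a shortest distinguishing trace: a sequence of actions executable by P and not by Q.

bb

LTS(P): 3 reachable states
  s0 = rec X. a.(0 + 0) + b.b.X → ··a··> s1, ··b··> s2
  s1 = 0 + 0 → deadlocked
  s2 = b.(rec X. a.(0 + 0) + b.b.X) → ··b··> s0
LTS(Q): 3 reachable states
  t0 = rec X. a.(0 + 0) + b.c.X → ··a··> t1, ··b··> t2
  t1 = 0 + 0 → deadlocked
  t2 = c.(rec X. a.(0 + 0) + b.c.X) → ··c··> t0
Trace ⟨bb⟩ through P, begin at {s0}:
  step 1 (b): {s2}
  step 2 (b): {s0}
  ✓ P
Trace ⟨bb⟩ through Q, begin at {t0}:
  step 1 (b): {t2}
  step 2 (b): ∅ (Q stuck)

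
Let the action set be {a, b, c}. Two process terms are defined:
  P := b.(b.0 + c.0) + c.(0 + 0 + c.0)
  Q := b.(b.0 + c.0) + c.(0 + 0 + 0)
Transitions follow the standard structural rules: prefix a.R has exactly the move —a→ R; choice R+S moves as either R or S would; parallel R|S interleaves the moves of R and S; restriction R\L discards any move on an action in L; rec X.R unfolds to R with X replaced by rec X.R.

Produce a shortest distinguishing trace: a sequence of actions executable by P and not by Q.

Reachable graph of P (4 states):
  p0 = b.(b.0 + c.0) + c.(0 + 0 + c.0) has moves ··b··> p1, ··c··> p2
  p1 = b.0 + c.0 has moves ··b··> p3, ··c··> p3
  p2 = 0 + 0 + c.0 has moves ··c··> p3
  p3 = 0 has moves (no moves)
Reachable graph of Q (4 states):
  q0 = b.(b.0 + c.0) + c.(0 + 0 + 0) has moves ··b··> q1, ··c··> q2
  q1 = b.0 + c.0 has moves ··b··> q3, ··c··> q3
  q2 = 0 + 0 + 0 has moves (no moves)
  q3 = 0 has moves (no moves)
Trace ⟨cc⟩ through P, begin at {p0}:
  after c @ step 1: {p2}
  after c @ step 2: {p3}
  — P admits the full trace.
Trace ⟨cc⟩ through Q, begin at {q0}:
  after c @ step 1: {q2}
  after c @ step 2: ∅  — Q cannot continue

cc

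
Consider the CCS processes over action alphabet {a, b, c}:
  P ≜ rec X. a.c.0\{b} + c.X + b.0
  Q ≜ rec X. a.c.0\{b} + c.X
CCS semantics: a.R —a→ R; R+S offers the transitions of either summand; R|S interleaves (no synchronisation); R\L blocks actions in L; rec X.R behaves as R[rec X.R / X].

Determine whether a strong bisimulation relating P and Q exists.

P's transition system — 4 states:
  p0 = rec X. a.c.0\{b} + c.X + b.0 ⊢ —a→ p1, —b→ p2, —c→ p0
  p1 = c.0\{b} ⊢ —c→ p3
  p2 = 0 ⊢ deadlocked
  p3 = 0\{b} ⊢ deadlocked
Q's transition system — 3 states:
  q0 = rec X. a.c.0\{b} + c.X ⊢ —a→ q1, —c→ q0
  q1 = c.0\{b} ⊢ —c→ q2
  q2 = 0\{b} ⊢ deadlocked
Partition-refinement fixed point:
  B0 = {p0}
  B1 = {p2, p3, q2}
  B2 = {p1, q1}
  B3 = {q0}
p0 ∈ B0, q0 ∈ B3 → different blocks

P ≁ Q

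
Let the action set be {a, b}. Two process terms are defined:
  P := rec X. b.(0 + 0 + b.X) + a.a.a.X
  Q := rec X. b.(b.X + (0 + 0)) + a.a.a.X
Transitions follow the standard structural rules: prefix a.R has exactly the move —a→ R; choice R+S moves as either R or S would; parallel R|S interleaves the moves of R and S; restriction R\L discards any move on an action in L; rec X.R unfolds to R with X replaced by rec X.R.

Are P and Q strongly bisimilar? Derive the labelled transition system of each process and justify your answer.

Reachable graph of P (4 states):
  u0 = rec X. b.(0 + 0 + b.X) + a.a.a.X | -a-> u1, -b-> u2
  u1 = a.a.(rec X. b.(0 + 0 + b.X) + a.a.a.X) | -a-> u3
  u2 = 0 + 0 + b.(rec X. b.(0 + 0 + b.X) + a.a.a.X) | -b-> u0
  u3 = a.(rec X. b.(0 + 0 + b.X) + a.a.a.X) | -a-> u0
Reachable graph of Q (4 states):
  v0 = rec X. b.(b.X + (0 + 0)) + a.a.a.X | -a-> v1, -b-> v2
  v1 = a.a.(rec X. b.(b.X + (0 + 0)) + a.a.a.X) | -a-> v3
  v2 = b.(rec X. b.(b.X + (0 + 0)) + a.a.a.X) + (0 + 0) | -b-> v0
  v3 = a.(rec X. b.(b.X + (0 + 0)) + a.a.a.X) | -a-> v0
Partition-refinement fixed point:
  B0 = {u0, v0}
  B1 = {u1, v1}
  B2 = {u3, v3}
  B3 = {u2, v2}
u0 ∈ B0, v0 ∈ B0 → same block

bisimilar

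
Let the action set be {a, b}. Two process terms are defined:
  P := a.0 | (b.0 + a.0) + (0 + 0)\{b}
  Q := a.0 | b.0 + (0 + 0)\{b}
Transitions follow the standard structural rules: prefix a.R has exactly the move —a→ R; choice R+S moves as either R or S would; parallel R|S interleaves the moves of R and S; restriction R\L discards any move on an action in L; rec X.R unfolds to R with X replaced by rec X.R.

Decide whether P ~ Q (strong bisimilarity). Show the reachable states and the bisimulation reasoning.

Reachable graph of P (4 states):
  m0 = a.0 | (b.0 + a.0) + (0 + 0)\{b} → -a-> m1, -a-> m2, -b-> m2
  m1 = 0 | (b.0 + a.0) → -a-> m3, -b-> m3
  m2 = a.0 | 0 → -a-> m3
  m3 = 0 | 0 → deadlocked
Reachable graph of Q (4 states):
  n0 = a.0 | b.0 + (0 + 0)\{b} → -a-> n1, -b-> n2
  n1 = 0 | b.0 → -b-> n3
  n2 = a.0 | 0 → -a-> n3
  n3 = 0 | 0 → deadlocked
Coarsest stable partition (strong bisimilarity classes):
  B0 = {m0}
  B1 = {m1}
  B2 = {m3, n3}
  B3 = {m2, n2}
  B4 = {n0}
  B5 = {n1}
m0 ∈ B0, n0 ∈ B4 → different blocks

P ≁ Q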